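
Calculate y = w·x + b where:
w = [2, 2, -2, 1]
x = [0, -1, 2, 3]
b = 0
y = -3

y = (2)(0) + (2)(-1) + (-2)(2) + (1)(3) + 0 = -3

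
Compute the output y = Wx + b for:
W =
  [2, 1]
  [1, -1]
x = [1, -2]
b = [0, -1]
y = [0, 2]

Wx = [2×1 + 1×-2, 1×1 + -1×-2]
   = [0, 3]
y = Wx + b = [0 + 0, 3 + -1] = [0, 2]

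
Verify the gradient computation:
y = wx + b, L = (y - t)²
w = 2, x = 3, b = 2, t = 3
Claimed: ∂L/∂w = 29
Incorrect

y = (2)(3) + 2 = 8
∂L/∂y = 2(y - t) = 2(8 - 3) = 10
∂y/∂w = x = 3
∂L/∂w = 10 × 3 = 30

Claimed value: 29
Incorrect: The correct gradient is 30.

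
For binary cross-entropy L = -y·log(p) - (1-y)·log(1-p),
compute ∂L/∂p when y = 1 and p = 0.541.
∂L/∂p = -1.848

∂L/∂p = -y/p + (1-y)/(1-p) = -1/0.541 + 0 = -1.848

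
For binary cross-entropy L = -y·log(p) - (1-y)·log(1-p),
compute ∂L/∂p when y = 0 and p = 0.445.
∂L/∂p = 1.802

∂L/∂p = -y/p + (1-y)/(1-p) = 0 + 1/0.555 = 1.802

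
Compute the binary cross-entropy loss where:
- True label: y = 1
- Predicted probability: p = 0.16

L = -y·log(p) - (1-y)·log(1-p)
L = 1.833

L = -1·log(0.16) - 0·log(0.84) = -log(0.16) = 1.833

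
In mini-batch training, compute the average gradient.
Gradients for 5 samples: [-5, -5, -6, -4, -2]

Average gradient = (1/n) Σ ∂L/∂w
Average gradient = -4.4

Average = (1/5)(-5 + -5 + -6 + -4 + -2) = -22/5 = -4.4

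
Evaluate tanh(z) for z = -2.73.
-0.9915

tanh(-2.73) = (e^(-2.73) - e^(2.73))/(e^(-2.73) + e^(2.73)) = -0.9915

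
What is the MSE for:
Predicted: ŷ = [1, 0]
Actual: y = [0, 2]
MSE = 2.5

MSE = (1/2)((1-0)² + (0-2)²) = (1/2)(1 + 4) = 2.5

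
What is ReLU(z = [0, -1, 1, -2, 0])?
h = [0, 0, 1, 0, 0]

ReLU applied element-wise: max(0,0)=0, max(0,-1)=0, max(0,1)=1, max(0,-2)=0, max(0,0)=0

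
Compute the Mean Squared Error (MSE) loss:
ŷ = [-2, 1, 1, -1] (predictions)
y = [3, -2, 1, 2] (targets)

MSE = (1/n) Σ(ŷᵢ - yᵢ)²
MSE = 10.75

MSE = (1/4)((-2-3)² + (1--2)² + (1-1)² + (-1-2)²) = (1/4)(25 + 9 + 0 + 9) = 10.75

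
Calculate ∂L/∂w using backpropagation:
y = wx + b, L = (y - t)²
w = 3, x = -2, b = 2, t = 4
∂L/∂w = 32

y = wx + b = (3)(-2) + 2 = -4
∂L/∂y = 2(y - t) = 2(-4 - 4) = -16
∂y/∂w = x = -2
∂L/∂w = ∂L/∂y · ∂y/∂w = -16 × -2 = 32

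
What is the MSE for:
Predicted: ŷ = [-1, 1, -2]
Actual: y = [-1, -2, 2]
MSE = 8.333

MSE = (1/3)((-1--1)² + (1--2)² + (-2-2)²) = (1/3)(0 + 9 + 16) = 8.333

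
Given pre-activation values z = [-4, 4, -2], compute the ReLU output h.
h = [0, 4, 0]

ReLU applied element-wise: max(0,-4)=0, max(0,4)=4, max(0,-2)=0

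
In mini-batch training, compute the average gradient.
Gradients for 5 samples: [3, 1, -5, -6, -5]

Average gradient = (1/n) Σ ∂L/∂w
Average gradient = -2.4

Average = (1/5)(3 + 1 + -5 + -6 + -5) = -12/5 = -2.4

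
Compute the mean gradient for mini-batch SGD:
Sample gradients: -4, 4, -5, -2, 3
Average gradient = -0.8

Average = (1/5)(-4 + 4 + -5 + -2 + 3) = -4/5 = -0.8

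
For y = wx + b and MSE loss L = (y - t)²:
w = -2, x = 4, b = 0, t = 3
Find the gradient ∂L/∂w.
∂L/∂w = -88

y = wx + b = (-2)(4) + 0 = -8
∂L/∂y = 2(y - t) = 2(-8 - 3) = -22
∂y/∂w = x = 4
∂L/∂w = ∂L/∂y · ∂y/∂w = -22 × 4 = -88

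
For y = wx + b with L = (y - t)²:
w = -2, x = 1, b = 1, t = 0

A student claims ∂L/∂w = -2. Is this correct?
Correct

y = (-2)(1) + 1 = -1
∂L/∂y = 2(y - t) = 2(-1 - 0) = -2
∂y/∂w = x = 1
∂L/∂w = -2 × 1 = -2

Claimed value: -2
Correct: The correct gradient is -2.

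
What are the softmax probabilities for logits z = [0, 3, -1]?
p = [0.0466, 0.9362, 0.0171]

exp(z) = [1, 20.09, 0.3679]
Sum = 21.45
p = [0.0466, 0.9362, 0.0171]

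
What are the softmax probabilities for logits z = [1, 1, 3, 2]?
p = [0.0826, 0.0826, 0.6103, 0.2245]

exp(z) = [2.718, 2.718, 20.09, 7.389]
Sum = 32.91
p = [0.0826, 0.0826, 0.6103, 0.2245]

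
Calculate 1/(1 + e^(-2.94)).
0.9498

sigmoid(2.94) = 1/(1 + e^(-2.94)) = 1/(1 + 0.05287) = 0.9498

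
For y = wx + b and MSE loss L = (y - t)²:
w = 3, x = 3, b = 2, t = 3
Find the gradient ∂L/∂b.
∂L/∂b = 16

y = wx + b = (3)(3) + 2 = 11
∂L/∂y = 2(y - t) = 2(11 - 3) = 16
∂y/∂b = 1
∂L/∂b = ∂L/∂y · ∂y/∂b = 16 × 1 = 16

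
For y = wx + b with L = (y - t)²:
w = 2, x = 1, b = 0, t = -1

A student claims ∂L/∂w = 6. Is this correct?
Correct

y = (2)(1) + 0 = 2
∂L/∂y = 2(y - t) = 2(2 - -1) = 6
∂y/∂w = x = 1
∂L/∂w = 6 × 1 = 6

Claimed value: 6
Correct: The correct gradient is 6.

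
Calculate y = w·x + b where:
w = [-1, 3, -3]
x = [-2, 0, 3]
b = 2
y = -5

y = (-1)(-2) + (3)(0) + (-3)(3) + 2 = -5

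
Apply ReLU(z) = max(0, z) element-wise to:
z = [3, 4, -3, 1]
h = [3, 4, 0, 1]

ReLU applied element-wise: max(0,3)=3, max(0,4)=4, max(0,-3)=0, max(0,1)=1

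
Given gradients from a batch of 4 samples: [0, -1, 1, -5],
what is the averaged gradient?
Average gradient = -1.25

Average = (1/4)(0 + -1 + 1 + -5) = -5/4 = -1.25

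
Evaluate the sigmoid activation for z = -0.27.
0.4329

sigmoid(-0.27) = 1/(1 + e^(0.27)) = 1/(1 + 1.31) = 0.4329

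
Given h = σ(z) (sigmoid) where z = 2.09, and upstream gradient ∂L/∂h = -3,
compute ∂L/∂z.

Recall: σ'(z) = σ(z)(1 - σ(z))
∂L/∂z = -0.2939

σ(2.09) = 0.8899
σ'(2.09) = σ(2.09)(1 - σ(2.09)) = 0.8899 × 0.1101 = 0.09796
∂L/∂z = ∂L/∂h · σ'(z) = -3 × 0.09796 = -0.2939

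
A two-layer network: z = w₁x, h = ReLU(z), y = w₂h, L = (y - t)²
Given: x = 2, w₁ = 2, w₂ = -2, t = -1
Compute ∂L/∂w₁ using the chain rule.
∂L/∂w₁ = 56

Forward pass:
z = w₁x = 2×2 = 4
h = ReLU(4) = 4
y = w₂h = -2×4 = -8

Backward pass:
∂L/∂y = 2(y - t) = 2(-8 - -1) = -14
∂y/∂h = w₂ = -2
∂h/∂z = 1 (ReLU derivative)
∂z/∂w₁ = x = 2

∂L/∂w₁ = -14 × -2 × 1 × 2 = 56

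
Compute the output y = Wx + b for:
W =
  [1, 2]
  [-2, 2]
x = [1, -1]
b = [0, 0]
y = [-1, -4]

Wx = [1×1 + 2×-1, -2×1 + 2×-1]
   = [-1, -4]
y = Wx + b = [-1 + 0, -4 + 0] = [-1, -4]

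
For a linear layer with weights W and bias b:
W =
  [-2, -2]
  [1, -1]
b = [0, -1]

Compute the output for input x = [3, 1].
y = [-8, 1]

Wx = [-2×3 + -2×1, 1×3 + -1×1]
   = [-8, 2]
y = Wx + b = [-8 + 0, 2 + -1] = [-8, 1]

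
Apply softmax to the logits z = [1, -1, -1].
p = [0.787, 0.1065, 0.1065]

exp(z) = [2.718, 0.3679, 0.3679]
Sum = 3.454
p = [0.787, 0.1065, 0.1065]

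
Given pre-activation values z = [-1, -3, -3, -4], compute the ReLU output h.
h = [0, 0, 0, 0]

ReLU applied element-wise: max(0,-1)=0, max(0,-3)=0, max(0,-3)=0, max(0,-4)=0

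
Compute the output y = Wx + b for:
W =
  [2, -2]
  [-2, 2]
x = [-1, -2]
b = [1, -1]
y = [3, -3]

Wx = [2×-1 + -2×-2, -2×-1 + 2×-2]
   = [2, -2]
y = Wx + b = [2 + 1, -2 + -1] = [3, -3]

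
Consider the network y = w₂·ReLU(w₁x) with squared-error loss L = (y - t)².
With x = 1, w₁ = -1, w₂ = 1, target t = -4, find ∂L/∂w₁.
∂L/∂w₁ = 0

Forward pass:
z = w₁x = -1×1 = -1
h = ReLU(-1) = 0
y = w₂h = 1×0 = 0

Backward pass:
∂L/∂y = 2(y - t) = 2(0 - -4) = 8
∂y/∂h = w₂ = 1
∂h/∂z = 0 (ReLU derivative)
∂z/∂w₁ = x = 1

∂L/∂w₁ = 8 × 1 × 0 × 1 = 0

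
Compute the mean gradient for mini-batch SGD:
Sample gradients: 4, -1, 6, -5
Average gradient = 1

Average = (1/4)(4 + -1 + 6 + -5) = 4/4 = 1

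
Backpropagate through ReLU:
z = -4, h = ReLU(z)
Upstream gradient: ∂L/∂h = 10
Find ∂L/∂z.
∂L/∂z = 0

h = ReLU(-4) = 0
Since z < 0: ∂h/∂z = 0
∂L/∂z = ∂L/∂h · ∂h/∂z = 10 × 0 = 0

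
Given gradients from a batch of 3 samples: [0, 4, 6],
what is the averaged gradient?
Average gradient = 3.333

Average = (1/3)(0 + 4 + 6) = 10/3 = 3.333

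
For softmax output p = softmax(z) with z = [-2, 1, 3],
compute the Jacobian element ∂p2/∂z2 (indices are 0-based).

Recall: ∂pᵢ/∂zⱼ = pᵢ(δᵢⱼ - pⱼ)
∂p2/∂z2 = 0.1089

p = softmax(z) = [0.0059, 0.1185, 0.8756]
p2 = 0.8756

∂p2/∂z2 = p2(1 - p2) = 0.8756 × (1 - 0.8756) = 0.1089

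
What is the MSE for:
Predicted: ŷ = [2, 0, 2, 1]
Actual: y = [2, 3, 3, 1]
MSE = 2.5

MSE = (1/4)((2-2)² + (0-3)² + (2-3)² + (1-1)²) = (1/4)(0 + 9 + 1 + 0) = 2.5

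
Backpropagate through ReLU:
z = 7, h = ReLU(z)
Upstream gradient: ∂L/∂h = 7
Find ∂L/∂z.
∂L/∂z = 7

h = ReLU(7) = 7
Since z > 0: ∂h/∂z = 1
∂L/∂z = ∂L/∂h · ∂h/∂z = 7 × 1 = 7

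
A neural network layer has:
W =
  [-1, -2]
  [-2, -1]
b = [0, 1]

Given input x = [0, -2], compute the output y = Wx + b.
y = [4, 3]

Wx = [-1×0 + -2×-2, -2×0 + -1×-2]
   = [4, 2]
y = Wx + b = [4 + 0, 2 + 1] = [4, 3]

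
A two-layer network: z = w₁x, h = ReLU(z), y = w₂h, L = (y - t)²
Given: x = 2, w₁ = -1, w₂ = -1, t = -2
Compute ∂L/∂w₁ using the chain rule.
∂L/∂w₁ = 0

Forward pass:
z = w₁x = -1×2 = -2
h = ReLU(-2) = 0
y = w₂h = -1×0 = 0

Backward pass:
∂L/∂y = 2(y - t) = 2(0 - -2) = 4
∂y/∂h = w₂ = -1
∂h/∂z = 0 (ReLU derivative)
∂z/∂w₁ = x = 2

∂L/∂w₁ = 4 × -1 × 0 × 2 = 0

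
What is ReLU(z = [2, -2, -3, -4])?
h = [2, 0, 0, 0]

ReLU applied element-wise: max(0,2)=2, max(0,-2)=0, max(0,-3)=0, max(0,-4)=0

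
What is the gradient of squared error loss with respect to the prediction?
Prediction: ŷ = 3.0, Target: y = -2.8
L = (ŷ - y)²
∂L/∂ŷ = 11.6

∂L/∂ŷ = 2(ŷ - y) = 2(3.0 - -2.8) = 2(5.8) = 11.6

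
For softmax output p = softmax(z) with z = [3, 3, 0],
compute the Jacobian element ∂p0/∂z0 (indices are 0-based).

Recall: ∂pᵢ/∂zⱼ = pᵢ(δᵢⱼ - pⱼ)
∂p0/∂z0 = 0.2499

p = softmax(z) = [0.4879, 0.4879, 0.02429]
p0 = 0.4879

∂p0/∂z0 = p0(1 - p0) = 0.4879 × (1 - 0.4879) = 0.2499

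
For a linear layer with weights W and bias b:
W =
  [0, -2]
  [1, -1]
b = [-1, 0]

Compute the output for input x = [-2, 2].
y = [-5, -4]

Wx = [0×-2 + -2×2, 1×-2 + -1×2]
   = [-4, -4]
y = Wx + b = [-4 + -1, -4 + 0] = [-5, -4]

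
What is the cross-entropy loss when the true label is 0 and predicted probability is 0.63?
L = 0.9943

L = -0·log(0.63) - 1·log(0.37) = -log(0.37) = 0.9943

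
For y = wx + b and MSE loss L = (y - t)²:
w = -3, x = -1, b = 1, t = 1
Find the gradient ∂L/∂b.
∂L/∂b = 6

y = wx + b = (-3)(-1) + 1 = 4
∂L/∂y = 2(y - t) = 2(4 - 1) = 6
∂y/∂b = 1
∂L/∂b = ∂L/∂y · ∂y/∂b = 6 × 1 = 6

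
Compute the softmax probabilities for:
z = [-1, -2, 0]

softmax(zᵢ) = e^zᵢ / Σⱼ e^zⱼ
p = [0.2447, 0.09, 0.6652]

exp(z) = [0.3679, 0.1353, 1]
Sum = 1.503
p = [0.2447, 0.09, 0.6652]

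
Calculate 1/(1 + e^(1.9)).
0.1301

sigmoid(-1.9) = 1/(1 + e^(1.9)) = 1/(1 + 6.686) = 0.1301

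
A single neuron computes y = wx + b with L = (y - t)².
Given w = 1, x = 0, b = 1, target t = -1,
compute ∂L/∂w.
∂L/∂w = 0

y = wx + b = (1)(0) + 1 = 1
∂L/∂y = 2(y - t) = 2(1 - -1) = 4
∂y/∂w = x = 0
∂L/∂w = ∂L/∂y · ∂y/∂w = 4 × 0 = 0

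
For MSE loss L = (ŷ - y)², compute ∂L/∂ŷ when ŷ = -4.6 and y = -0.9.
∂L/∂ŷ = -7.4

∂L/∂ŷ = 2(ŷ - y) = 2(-4.6 - -0.9) = 2(-3.7) = -7.4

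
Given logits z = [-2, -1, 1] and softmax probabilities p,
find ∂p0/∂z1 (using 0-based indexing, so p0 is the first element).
∂p0/∂z1 = -0.004797

p = softmax(z) = [0.04201, 0.1142, 0.8438]
p0 = 0.04201, p1 = 0.1142

∂p0/∂z1 = -p0 × p1 = -0.04201 × 0.1142 = -0.004797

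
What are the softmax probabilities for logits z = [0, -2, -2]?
p = [0.787, 0.1065, 0.1065]

exp(z) = [1, 0.1353, 0.1353]
Sum = 1.271
p = [0.787, 0.1065, 0.1065]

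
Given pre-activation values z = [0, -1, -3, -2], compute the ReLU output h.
h = [0, 0, 0, 0]

ReLU applied element-wise: max(0,0)=0, max(0,-1)=0, max(0,-3)=0, max(0,-2)=0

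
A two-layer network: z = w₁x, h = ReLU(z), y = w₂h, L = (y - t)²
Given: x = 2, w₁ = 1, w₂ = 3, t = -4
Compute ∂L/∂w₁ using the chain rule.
∂L/∂w₁ = 120

Forward pass:
z = w₁x = 1×2 = 2
h = ReLU(2) = 2
y = w₂h = 3×2 = 6

Backward pass:
∂L/∂y = 2(y - t) = 2(6 - -4) = 20
∂y/∂h = w₂ = 3
∂h/∂z = 1 (ReLU derivative)
∂z/∂w₁ = x = 2

∂L/∂w₁ = 20 × 3 × 1 × 2 = 120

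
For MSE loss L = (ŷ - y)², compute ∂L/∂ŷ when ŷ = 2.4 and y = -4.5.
∂L/∂ŷ = 13.8

∂L/∂ŷ = 2(ŷ - y) = 2(2.4 - -4.5) = 2(6.9) = 13.8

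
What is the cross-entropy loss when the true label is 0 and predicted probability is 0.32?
L = 0.3857

L = -0·log(0.32) - 1·log(0.68) = -log(0.68) = 0.3857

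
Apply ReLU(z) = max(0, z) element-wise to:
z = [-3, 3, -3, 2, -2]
h = [0, 3, 0, 2, 0]

ReLU applied element-wise: max(0,-3)=0, max(0,3)=3, max(0,-3)=0, max(0,2)=2, max(0,-2)=0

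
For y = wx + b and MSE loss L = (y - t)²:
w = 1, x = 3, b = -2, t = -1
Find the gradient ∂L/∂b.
∂L/∂b = 4

y = wx + b = (1)(3) + -2 = 1
∂L/∂y = 2(y - t) = 2(1 - -1) = 4
∂y/∂b = 1
∂L/∂b = ∂L/∂y · ∂y/∂b = 4 × 1 = 4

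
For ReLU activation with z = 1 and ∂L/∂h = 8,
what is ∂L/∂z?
∂L/∂z = 8

h = ReLU(1) = 1
Since z > 0: ∂h/∂z = 1
∂L/∂z = ∂L/∂h · ∂h/∂z = 8 × 1 = 8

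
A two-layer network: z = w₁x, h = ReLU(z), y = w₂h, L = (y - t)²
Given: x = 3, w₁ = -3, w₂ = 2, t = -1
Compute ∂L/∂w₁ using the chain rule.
∂L/∂w₁ = 0

Forward pass:
z = w₁x = -3×3 = -9
h = ReLU(-9) = 0
y = w₂h = 2×0 = 0

Backward pass:
∂L/∂y = 2(y - t) = 2(0 - -1) = 2
∂y/∂h = w₂ = 2
∂h/∂z = 0 (ReLU derivative)
∂z/∂w₁ = x = 3

∂L/∂w₁ = 2 × 2 × 0 × 3 = 0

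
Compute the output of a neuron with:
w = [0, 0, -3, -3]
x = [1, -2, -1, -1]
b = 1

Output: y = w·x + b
y = 7

y = (0)(1) + (0)(-2) + (-3)(-1) + (-3)(-1) + 1 = 7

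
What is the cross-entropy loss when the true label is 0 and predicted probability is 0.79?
L = 1.561

L = -0·log(0.79) - 1·log(0.21) = -log(0.21) = 1.561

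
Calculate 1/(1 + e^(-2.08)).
0.8889

sigmoid(2.08) = 1/(1 + e^(-2.08)) = 1/(1 + 0.1249) = 0.8889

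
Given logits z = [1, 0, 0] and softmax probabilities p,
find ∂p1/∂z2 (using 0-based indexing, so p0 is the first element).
∂p1/∂z2 = -0.04492

p = softmax(z) = [0.5761, 0.2119, 0.2119]
p1 = 0.2119, p2 = 0.2119

∂p1/∂z2 = -p1 × p2 = -0.2119 × 0.2119 = -0.04492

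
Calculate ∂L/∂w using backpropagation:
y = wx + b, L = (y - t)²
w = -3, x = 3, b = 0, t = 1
∂L/∂w = -60

y = wx + b = (-3)(3) + 0 = -9
∂L/∂y = 2(y - t) = 2(-9 - 1) = -20
∂y/∂w = x = 3
∂L/∂w = ∂L/∂y · ∂y/∂w = -20 × 3 = -60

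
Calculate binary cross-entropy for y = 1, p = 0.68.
L = 0.3857

L = -1·log(0.68) - 0·log(0.32) = -log(0.68) = 0.3857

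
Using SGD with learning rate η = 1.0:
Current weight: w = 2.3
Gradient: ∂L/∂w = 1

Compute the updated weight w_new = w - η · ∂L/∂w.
w_new = 1.3

w_new = w - η·∂L/∂w = 2.3 - 1.0×(1) = 2.3 - (1) = 1.3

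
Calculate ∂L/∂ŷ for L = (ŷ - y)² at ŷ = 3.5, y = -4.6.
∂L/∂ŷ = 16.2

∂L/∂ŷ = 2(ŷ - y) = 2(3.5 - -4.6) = 2(8.1) = 16.2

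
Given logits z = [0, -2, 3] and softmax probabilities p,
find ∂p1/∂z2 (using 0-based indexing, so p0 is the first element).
∂p1/∂z2 = -0.006036

p = softmax(z) = [0.04712, 0.006377, 0.9465]
p1 = 0.006377, p2 = 0.9465

∂p1/∂z2 = -p1 × p2 = -0.006377 × 0.9465 = -0.006036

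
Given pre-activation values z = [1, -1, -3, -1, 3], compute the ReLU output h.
h = [1, 0, 0, 0, 3]

ReLU applied element-wise: max(0,1)=1, max(0,-1)=0, max(0,-3)=0, max(0,-1)=0, max(0,3)=3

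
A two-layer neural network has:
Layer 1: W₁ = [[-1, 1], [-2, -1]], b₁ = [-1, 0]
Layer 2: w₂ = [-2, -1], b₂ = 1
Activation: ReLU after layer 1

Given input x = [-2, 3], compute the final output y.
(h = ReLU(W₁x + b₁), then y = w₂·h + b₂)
y = -8

Layer 1 pre-activation: z₁ = [4, 1]
After ReLU: h = [4, 1]
Layer 2 output: y = -2×4 + -1×1 + 1 = -8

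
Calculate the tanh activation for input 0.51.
0.4699

tanh(0.51) = (e^(0.51) - e^(-0.51))/(e^(0.51) + e^(-0.51)) = 0.4699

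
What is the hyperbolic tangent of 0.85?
0.6911

tanh(0.85) = (e^(0.85) - e^(-0.85))/(e^(0.85) + e^(-0.85)) = 0.6911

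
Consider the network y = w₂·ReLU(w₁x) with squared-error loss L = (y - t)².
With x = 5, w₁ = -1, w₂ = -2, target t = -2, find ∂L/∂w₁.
∂L/∂w₁ = 0

Forward pass:
z = w₁x = -1×5 = -5
h = ReLU(-5) = 0
y = w₂h = -2×0 = 0

Backward pass:
∂L/∂y = 2(y - t) = 2(0 - -2) = 4
∂y/∂h = w₂ = -2
∂h/∂z = 0 (ReLU derivative)
∂z/∂w₁ = x = 5

∂L/∂w₁ = 4 × -2 × 0 × 5 = 0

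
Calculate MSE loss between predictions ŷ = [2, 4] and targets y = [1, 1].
MSE = 5

MSE = (1/2)((2-1)² + (4-1)²) = (1/2)(1 + 9) = 5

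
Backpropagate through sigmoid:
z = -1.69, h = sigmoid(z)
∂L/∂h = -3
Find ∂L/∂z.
∂L/∂z = -0.3945

σ(-1.69) = 0.1558
σ'(-1.69) = σ(-1.69)(1 - σ(-1.69)) = 0.1558 × 0.8442 = 0.1315
∂L/∂z = ∂L/∂h · σ'(z) = -3 × 0.1315 = -0.3945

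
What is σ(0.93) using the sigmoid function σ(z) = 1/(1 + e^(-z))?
0.7171

sigmoid(0.93) = 1/(1 + e^(-0.93)) = 1/(1 + 0.3946) = 0.7171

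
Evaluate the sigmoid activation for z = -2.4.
0.08317

sigmoid(-2.4) = 1/(1 + e^(2.4)) = 1/(1 + 11.02) = 0.08317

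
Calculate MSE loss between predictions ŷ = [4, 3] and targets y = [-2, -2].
MSE = 30.5

MSE = (1/2)((4--2)² + (3--2)²) = (1/2)(36 + 25) = 30.5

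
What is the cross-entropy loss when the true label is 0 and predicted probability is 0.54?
L = 0.7765

L = -0·log(0.54) - 1·log(0.46) = -log(0.46) = 0.7765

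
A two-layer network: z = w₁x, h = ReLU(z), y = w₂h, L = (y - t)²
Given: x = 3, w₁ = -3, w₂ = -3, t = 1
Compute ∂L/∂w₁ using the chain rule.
∂L/∂w₁ = 0

Forward pass:
z = w₁x = -3×3 = -9
h = ReLU(-9) = 0
y = w₂h = -3×0 = 0

Backward pass:
∂L/∂y = 2(y - t) = 2(0 - 1) = -2
∂y/∂h = w₂ = -3
∂h/∂z = 0 (ReLU derivative)
∂z/∂w₁ = x = 3

∂L/∂w₁ = -2 × -3 × 0 × 3 = 0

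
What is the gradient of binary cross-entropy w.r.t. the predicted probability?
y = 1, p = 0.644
∂L/∂p = -1.553

∂L/∂p = -y/p + (1-y)/(1-p) = -1/0.644 + 0 = -1.553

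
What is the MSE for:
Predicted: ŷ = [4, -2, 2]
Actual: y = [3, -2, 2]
MSE = 0.3333

MSE = (1/3)((4-3)² + (-2--2)² + (2-2)²) = (1/3)(1 + 0 + 0) = 0.3333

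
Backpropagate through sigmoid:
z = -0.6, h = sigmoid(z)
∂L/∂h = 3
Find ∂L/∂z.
∂L/∂z = 0.6864

σ(-0.6) = 0.3543
σ'(-0.6) = σ(-0.6)(1 - σ(-0.6)) = 0.3543 × 0.6457 = 0.2288
∂L/∂z = ∂L/∂h · σ'(z) = 3 × 0.2288 = 0.6864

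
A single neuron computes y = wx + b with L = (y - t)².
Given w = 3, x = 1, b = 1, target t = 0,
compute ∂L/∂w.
∂L/∂w = 8

y = wx + b = (3)(1) + 1 = 4
∂L/∂y = 2(y - t) = 2(4 - 0) = 8
∂y/∂w = x = 1
∂L/∂w = ∂L/∂y · ∂y/∂w = 8 × 1 = 8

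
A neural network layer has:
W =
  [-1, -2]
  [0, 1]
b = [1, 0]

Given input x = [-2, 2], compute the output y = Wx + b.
y = [-1, 2]

Wx = [-1×-2 + -2×2, 0×-2 + 1×2]
   = [-2, 2]
y = Wx + b = [-2 + 1, 2 + 0] = [-1, 2]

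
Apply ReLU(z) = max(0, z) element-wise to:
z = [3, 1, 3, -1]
h = [3, 1, 3, 0]

ReLU applied element-wise: max(0,3)=3, max(0,1)=1, max(0,3)=3, max(0,-1)=0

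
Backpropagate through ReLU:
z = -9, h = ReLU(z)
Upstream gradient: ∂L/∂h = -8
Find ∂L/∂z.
∂L/∂z = 0

h = ReLU(-9) = 0
Since z < 0: ∂h/∂z = 0
∂L/∂z = ∂L/∂h · ∂h/∂z = -8 × 0 = 0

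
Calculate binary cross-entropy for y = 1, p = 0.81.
L = 0.2107

L = -1·log(0.81) - 0·log(0.19) = -log(0.81) = 0.2107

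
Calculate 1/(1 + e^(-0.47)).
0.6154

sigmoid(0.47) = 1/(1 + e^(-0.47)) = 1/(1 + 0.625) = 0.6154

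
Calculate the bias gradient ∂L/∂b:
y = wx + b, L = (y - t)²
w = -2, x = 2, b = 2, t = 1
∂L/∂b = -6

y = wx + b = (-2)(2) + 2 = -2
∂L/∂y = 2(y - t) = 2(-2 - 1) = -6
∂y/∂b = 1
∂L/∂b = ∂L/∂y · ∂y/∂b = -6 × 1 = -6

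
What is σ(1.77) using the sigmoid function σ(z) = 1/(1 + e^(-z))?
0.8545

sigmoid(1.77) = 1/(1 + e^(-1.77)) = 1/(1 + 0.1703) = 0.8545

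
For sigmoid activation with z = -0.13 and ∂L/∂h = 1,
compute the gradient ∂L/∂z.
∂L/∂z = 0.2489

σ(-0.13) = 0.4675
σ'(-0.13) = σ(-0.13)(1 - σ(-0.13)) = 0.4675 × 0.5325 = 0.2489
∂L/∂z = ∂L/∂h · σ'(z) = 1 × 0.2489 = 0.2489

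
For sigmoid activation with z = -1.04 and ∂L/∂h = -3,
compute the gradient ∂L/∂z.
∂L/∂z = -0.5789

σ(-1.04) = 0.2611
σ'(-1.04) = σ(-1.04)(1 - σ(-1.04)) = 0.2611 × 0.7389 = 0.193
∂L/∂z = ∂L/∂h · σ'(z) = -3 × 0.193 = -0.5789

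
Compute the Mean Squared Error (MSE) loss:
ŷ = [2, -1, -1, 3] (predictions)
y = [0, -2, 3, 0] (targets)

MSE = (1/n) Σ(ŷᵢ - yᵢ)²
MSE = 7.5

MSE = (1/4)((2-0)² + (-1--2)² + (-1-3)² + (3-0)²) = (1/4)(4 + 1 + 16 + 9) = 7.5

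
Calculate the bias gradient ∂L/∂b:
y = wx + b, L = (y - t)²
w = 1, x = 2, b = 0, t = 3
∂L/∂b = -2

y = wx + b = (1)(2) + 0 = 2
∂L/∂y = 2(y - t) = 2(2 - 3) = -2
∂y/∂b = 1
∂L/∂b = ∂L/∂y · ∂y/∂b = -2 × 1 = -2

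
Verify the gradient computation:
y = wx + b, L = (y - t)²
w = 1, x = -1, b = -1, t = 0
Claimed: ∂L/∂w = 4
Correct

y = (1)(-1) + -1 = -2
∂L/∂y = 2(y - t) = 2(-2 - 0) = -4
∂y/∂w = x = -1
∂L/∂w = -4 × -1 = 4

Claimed value: 4
Correct: The correct gradient is 4.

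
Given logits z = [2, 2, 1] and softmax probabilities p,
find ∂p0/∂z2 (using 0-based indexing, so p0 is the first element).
∂p0/∂z2 = -0.06561

p = softmax(z) = [0.4223, 0.4223, 0.1554]
p0 = 0.4223, p2 = 0.1554

∂p0/∂z2 = -p0 × p2 = -0.4223 × 0.1554 = -0.06561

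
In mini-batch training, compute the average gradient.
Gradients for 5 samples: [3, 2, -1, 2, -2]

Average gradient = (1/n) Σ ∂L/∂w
Average gradient = 0.8

Average = (1/5)(3 + 2 + -1 + 2 + -2) = 4/5 = 0.8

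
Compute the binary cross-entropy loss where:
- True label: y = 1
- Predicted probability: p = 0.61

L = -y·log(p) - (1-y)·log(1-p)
L = 0.4943

L = -1·log(0.61) - 0·log(0.39) = -log(0.61) = 0.4943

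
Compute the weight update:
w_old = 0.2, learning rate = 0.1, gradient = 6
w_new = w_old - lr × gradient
w_new = -0.4

w_new = w - η·∂L/∂w = 0.2 - 0.1×(6) = 0.2 - (0.6) = -0.4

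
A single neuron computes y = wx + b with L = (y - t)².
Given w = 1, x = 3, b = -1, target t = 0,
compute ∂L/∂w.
∂L/∂w = 12

y = wx + b = (1)(3) + -1 = 2
∂L/∂y = 2(y - t) = 2(2 - 0) = 4
∂y/∂w = x = 3
∂L/∂w = ∂L/∂y · ∂y/∂w = 4 × 3 = 12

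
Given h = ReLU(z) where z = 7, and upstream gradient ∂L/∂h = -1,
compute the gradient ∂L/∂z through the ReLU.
∂L/∂z = -1

h = ReLU(7) = 7
Since z > 0: ∂h/∂z = 1
∂L/∂z = ∂L/∂h · ∂h/∂z = -1 × 1 = -1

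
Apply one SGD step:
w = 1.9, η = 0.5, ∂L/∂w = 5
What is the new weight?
w_new = -0.6

w_new = w - η·∂L/∂w = 1.9 - 0.5×(5) = 1.9 - (2.5) = -0.6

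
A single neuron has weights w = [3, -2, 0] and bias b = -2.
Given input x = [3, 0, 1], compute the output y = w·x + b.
y = 7

y = (3)(3) + (-2)(0) + (0)(1) + -2 = 7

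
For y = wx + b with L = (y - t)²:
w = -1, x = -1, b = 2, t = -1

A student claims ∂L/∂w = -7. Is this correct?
Incorrect

y = (-1)(-1) + 2 = 3
∂L/∂y = 2(y - t) = 2(3 - -1) = 8
∂y/∂w = x = -1
∂L/∂w = 8 × -1 = -8

Claimed value: -7
Incorrect: The correct gradient is -8.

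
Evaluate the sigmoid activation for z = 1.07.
0.7446

sigmoid(1.07) = 1/(1 + e^(-1.07)) = 1/(1 + 0.343) = 0.7446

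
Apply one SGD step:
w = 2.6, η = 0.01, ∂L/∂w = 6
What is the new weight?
w_new = 2.54

w_new = w - η·∂L/∂w = 2.6 - 0.01×(6) = 2.6 - (0.06) = 2.54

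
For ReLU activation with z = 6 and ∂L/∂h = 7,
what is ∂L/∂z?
∂L/∂z = 7

h = ReLU(6) = 6
Since z > 0: ∂h/∂z = 1
∂L/∂z = ∂L/∂h · ∂h/∂z = 7 × 1 = 7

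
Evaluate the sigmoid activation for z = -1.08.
0.2535

sigmoid(-1.08) = 1/(1 + e^(1.08)) = 1/(1 + 2.945) = 0.2535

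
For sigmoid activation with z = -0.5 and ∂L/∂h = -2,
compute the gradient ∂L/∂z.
∂L/∂z = -0.47

σ(-0.5) = 0.3775
σ'(-0.5) = σ(-0.5)(1 - σ(-0.5)) = 0.3775 × 0.6225 = 0.235
∂L/∂z = ∂L/∂h · σ'(z) = -2 × 0.235 = -0.47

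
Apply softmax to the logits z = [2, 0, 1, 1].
p = [0.5344, 0.0723, 0.1966, 0.1966]

exp(z) = [7.389, 1, 2.718, 2.718]
Sum = 13.83
p = [0.5344, 0.0723, 0.1966, 0.1966]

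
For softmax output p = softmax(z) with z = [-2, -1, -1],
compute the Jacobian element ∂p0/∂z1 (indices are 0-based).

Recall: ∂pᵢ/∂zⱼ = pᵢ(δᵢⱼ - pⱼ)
∂p0/∂z1 = -0.06561

p = softmax(z) = [0.1554, 0.4223, 0.4223]
p0 = 0.1554, p1 = 0.4223

∂p0/∂z1 = -p0 × p1 = -0.1554 × 0.4223 = -0.06561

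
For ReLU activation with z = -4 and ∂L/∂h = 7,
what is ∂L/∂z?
∂L/∂z = 0

h = ReLU(-4) = 0
Since z < 0: ∂h/∂z = 0
∂L/∂z = ∂L/∂h · ∂h/∂z = 7 × 0 = 0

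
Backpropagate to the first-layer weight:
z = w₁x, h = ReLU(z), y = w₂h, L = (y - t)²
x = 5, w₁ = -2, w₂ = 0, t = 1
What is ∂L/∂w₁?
∂L/∂w₁ = 0

Forward pass:
z = w₁x = -2×5 = -10
h = ReLU(-10) = 0
y = w₂h = 0×0 = 0

Backward pass:
∂L/∂y = 2(y - t) = 2(0 - 1) = -2
∂y/∂h = w₂ = 0
∂h/∂z = 0 (ReLU derivative)
∂z/∂w₁ = x = 5

∂L/∂w₁ = -2 × 0 × 0 × 5 = 0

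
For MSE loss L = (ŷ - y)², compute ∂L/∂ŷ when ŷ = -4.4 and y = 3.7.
∂L/∂ŷ = -16.2

∂L/∂ŷ = 2(ŷ - y) = 2(-4.4 - 3.7) = 2(-8.1) = -16.2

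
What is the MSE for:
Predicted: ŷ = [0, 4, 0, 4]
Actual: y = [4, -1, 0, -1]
MSE = 16.5

MSE = (1/4)((0-4)² + (4--1)² + (0-0)² + (4--1)²) = (1/4)(16 + 25 + 0 + 25) = 16.5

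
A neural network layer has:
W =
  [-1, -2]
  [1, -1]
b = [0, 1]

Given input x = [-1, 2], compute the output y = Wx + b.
y = [-3, -2]

Wx = [-1×-1 + -2×2, 1×-1 + -1×2]
   = [-3, -3]
y = Wx + b = [-3 + 0, -3 + 1] = [-3, -2]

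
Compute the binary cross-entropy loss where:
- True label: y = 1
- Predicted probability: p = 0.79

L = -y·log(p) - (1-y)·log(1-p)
L = 0.2357

L = -1·log(0.79) - 0·log(0.21) = -log(0.79) = 0.2357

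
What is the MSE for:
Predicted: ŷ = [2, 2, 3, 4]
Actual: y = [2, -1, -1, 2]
MSE = 7.25

MSE = (1/4)((2-2)² + (2--1)² + (3--1)² + (4-2)²) = (1/4)(0 + 9 + 16 + 4) = 7.25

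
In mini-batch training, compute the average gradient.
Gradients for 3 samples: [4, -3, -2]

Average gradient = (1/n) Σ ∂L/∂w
Average gradient = -0.3333

Average = (1/3)(4 + -3 + -2) = -1/3 = -0.3333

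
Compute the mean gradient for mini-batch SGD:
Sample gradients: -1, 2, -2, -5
Average gradient = -1.5

Average = (1/4)(-1 + 2 + -2 + -5) = -6/4 = -1.5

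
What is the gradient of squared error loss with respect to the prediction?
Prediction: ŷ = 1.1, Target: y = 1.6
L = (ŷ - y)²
∂L/∂ŷ = -1.0

∂L/∂ŷ = 2(ŷ - y) = 2(1.1 - 1.6) = 2(-0.5) = -1.0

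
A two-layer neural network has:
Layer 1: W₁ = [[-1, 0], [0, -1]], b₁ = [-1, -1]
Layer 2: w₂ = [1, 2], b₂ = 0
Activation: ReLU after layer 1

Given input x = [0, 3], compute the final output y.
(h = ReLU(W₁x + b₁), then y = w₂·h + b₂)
y = 0

Layer 1 pre-activation: z₁ = [-1, -4]
After ReLU: h = [0, 0]
Layer 2 output: y = 1×0 + 2×0 + 0 = 0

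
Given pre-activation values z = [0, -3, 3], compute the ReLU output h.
h = [0, 0, 3]

ReLU applied element-wise: max(0,0)=0, max(0,-3)=0, max(0,3)=3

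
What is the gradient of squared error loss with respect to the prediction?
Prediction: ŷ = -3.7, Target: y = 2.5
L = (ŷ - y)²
∂L/∂ŷ = -12.4

∂L/∂ŷ = 2(ŷ - y) = 2(-3.7 - 2.5) = 2(-6.2) = -12.4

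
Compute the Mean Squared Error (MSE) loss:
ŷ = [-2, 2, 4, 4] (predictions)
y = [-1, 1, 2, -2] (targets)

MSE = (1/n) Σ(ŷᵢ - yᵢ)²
MSE = 10.5

MSE = (1/4)((-2--1)² + (2-1)² + (4-2)² + (4--2)²) = (1/4)(1 + 1 + 4 + 36) = 10.5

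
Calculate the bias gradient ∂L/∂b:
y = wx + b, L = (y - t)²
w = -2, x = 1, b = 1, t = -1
∂L/∂b = 0

y = wx + b = (-2)(1) + 1 = -1
∂L/∂y = 2(y - t) = 2(-1 - -1) = 0
∂y/∂b = 1
∂L/∂b = ∂L/∂y · ∂y/∂b = 0 × 1 = 0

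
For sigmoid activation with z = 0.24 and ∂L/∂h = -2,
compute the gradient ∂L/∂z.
∂L/∂z = -0.4929

σ(0.24) = 0.5597
σ'(0.24) = σ(0.24)(1 - σ(0.24)) = 0.5597 × 0.4403 = 0.2464
∂L/∂z = ∂L/∂h · σ'(z) = -2 × 0.2464 = -0.4929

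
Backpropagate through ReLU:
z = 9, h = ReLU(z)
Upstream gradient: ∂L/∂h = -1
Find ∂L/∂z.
∂L/∂z = -1

h = ReLU(9) = 9
Since z > 0: ∂h/∂z = 1
∂L/∂z = ∂L/∂h · ∂h/∂z = -1 × 1 = -1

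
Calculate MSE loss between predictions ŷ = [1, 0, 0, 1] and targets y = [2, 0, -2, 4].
MSE = 3.5

MSE = (1/4)((1-2)² + (0-0)² + (0--2)² + (1-4)²) = (1/4)(1 + 0 + 4 + 9) = 3.5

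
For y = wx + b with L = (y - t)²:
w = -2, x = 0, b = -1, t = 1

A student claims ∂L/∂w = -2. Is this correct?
Incorrect

y = (-2)(0) + -1 = -1
∂L/∂y = 2(y - t) = 2(-1 - 1) = -4
∂y/∂w = x = 0
∂L/∂w = -4 × 0 = 0

Claimed value: -2
Incorrect: The correct gradient is 0.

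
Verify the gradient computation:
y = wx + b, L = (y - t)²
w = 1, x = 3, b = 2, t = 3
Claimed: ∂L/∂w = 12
Correct

y = (1)(3) + 2 = 5
∂L/∂y = 2(y - t) = 2(5 - 3) = 4
∂y/∂w = x = 3
∂L/∂w = 4 × 3 = 12

Claimed value: 12
Correct: The correct gradient is 12.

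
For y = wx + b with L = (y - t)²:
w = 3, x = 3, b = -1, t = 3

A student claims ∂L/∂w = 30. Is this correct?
Correct

y = (3)(3) + -1 = 8
∂L/∂y = 2(y - t) = 2(8 - 3) = 10
∂y/∂w = x = 3
∂L/∂w = 10 × 3 = 30

Claimed value: 30
Correct: The correct gradient is 30.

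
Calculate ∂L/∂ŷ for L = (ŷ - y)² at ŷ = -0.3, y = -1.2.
∂L/∂ŷ = 1.8

∂L/∂ŷ = 2(ŷ - y) = 2(-0.3 - -1.2) = 2(0.9) = 1.8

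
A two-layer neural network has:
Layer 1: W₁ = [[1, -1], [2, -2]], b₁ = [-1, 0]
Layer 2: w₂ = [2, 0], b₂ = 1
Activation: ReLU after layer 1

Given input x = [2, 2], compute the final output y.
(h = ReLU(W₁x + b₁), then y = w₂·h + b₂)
y = 1

Layer 1 pre-activation: z₁ = [-1, 0]
After ReLU: h = [0, 0]
Layer 2 output: y = 2×0 + 0×0 + 1 = 1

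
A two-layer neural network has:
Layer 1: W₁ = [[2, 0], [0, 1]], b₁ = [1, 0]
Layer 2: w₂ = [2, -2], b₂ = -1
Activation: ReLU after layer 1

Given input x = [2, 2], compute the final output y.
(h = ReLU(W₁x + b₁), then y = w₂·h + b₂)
y = 5

Layer 1 pre-activation: z₁ = [5, 2]
After ReLU: h = [5, 2]
Layer 2 output: y = 2×5 + -2×2 + -1 = 5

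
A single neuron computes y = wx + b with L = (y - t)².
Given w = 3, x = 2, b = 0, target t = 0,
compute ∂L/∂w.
∂L/∂w = 24

y = wx + b = (3)(2) + 0 = 6
∂L/∂y = 2(y - t) = 2(6 - 0) = 12
∂y/∂w = x = 2
∂L/∂w = ∂L/∂y · ∂y/∂w = 12 × 2 = 24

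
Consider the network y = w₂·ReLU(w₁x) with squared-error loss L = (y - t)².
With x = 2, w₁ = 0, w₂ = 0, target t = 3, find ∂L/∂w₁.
∂L/∂w₁ = 0

Forward pass:
z = w₁x = 0×2 = 0
h = ReLU(0) = 0
y = w₂h = 0×0 = 0

Backward pass:
∂L/∂y = 2(y - t) = 2(0 - 3) = -6
∂y/∂h = w₂ = 0
∂h/∂z = 0 (ReLU derivative)
∂z/∂w₁ = x = 2

∂L/∂w₁ = -6 × 0 × 0 × 2 = 0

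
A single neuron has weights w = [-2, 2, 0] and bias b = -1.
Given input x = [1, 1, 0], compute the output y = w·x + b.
y = -1

y = (-2)(1) + (2)(1) + (0)(0) + -1 = -1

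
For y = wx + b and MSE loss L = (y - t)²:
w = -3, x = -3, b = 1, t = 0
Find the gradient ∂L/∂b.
∂L/∂b = 20

y = wx + b = (-3)(-3) + 1 = 10
∂L/∂y = 2(y - t) = 2(10 - 0) = 20
∂y/∂b = 1
∂L/∂b = ∂L/∂y · ∂y/∂b = 20 × 1 = 20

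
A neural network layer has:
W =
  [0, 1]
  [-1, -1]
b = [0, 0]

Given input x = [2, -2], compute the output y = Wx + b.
y = [-2, 0]

Wx = [0×2 + 1×-2, -1×2 + -1×-2]
   = [-2, 0]
y = Wx + b = [-2 + 0, 0 + 0] = [-2, 0]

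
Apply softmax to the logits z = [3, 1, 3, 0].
p = [0.4576, 0.0619, 0.4576, 0.0228]

exp(z) = [20.09, 2.718, 20.09, 1]
Sum = 43.89
p = [0.4576, 0.0619, 0.4576, 0.0228]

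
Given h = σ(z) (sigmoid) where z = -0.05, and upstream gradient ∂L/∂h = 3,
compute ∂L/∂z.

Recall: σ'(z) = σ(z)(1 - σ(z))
∂L/∂z = 0.7495

σ(-0.05) = 0.4875
σ'(-0.05) = σ(-0.05)(1 - σ(-0.05)) = 0.4875 × 0.5125 = 0.2498
∂L/∂z = ∂L/∂h · σ'(z) = 3 × 0.2498 = 0.7495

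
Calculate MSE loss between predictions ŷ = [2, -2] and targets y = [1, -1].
MSE = 1

MSE = (1/2)((2-1)² + (-2--1)²) = (1/2)(1 + 1) = 1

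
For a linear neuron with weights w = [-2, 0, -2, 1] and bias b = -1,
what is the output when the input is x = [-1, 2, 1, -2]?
y = -3

y = (-2)(-1) + (0)(2) + (-2)(1) + (1)(-2) + -1 = -3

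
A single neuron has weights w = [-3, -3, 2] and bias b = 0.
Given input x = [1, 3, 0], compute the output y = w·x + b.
y = -12

y = (-3)(1) + (-3)(3) + (2)(0) + 0 = -12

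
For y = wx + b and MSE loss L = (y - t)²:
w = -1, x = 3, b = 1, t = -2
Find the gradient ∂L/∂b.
∂L/∂b = 0

y = wx + b = (-1)(3) + 1 = -2
∂L/∂y = 2(y - t) = 2(-2 - -2) = 0
∂y/∂b = 1
∂L/∂b = ∂L/∂y · ∂y/∂b = 0 × 1 = 0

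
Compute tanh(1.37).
0.8787

tanh(1.37) = (e^(1.37) - e^(-1.37))/(e^(1.37) + e^(-1.37)) = 0.8787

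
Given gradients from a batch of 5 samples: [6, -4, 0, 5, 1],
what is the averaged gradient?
Average gradient = 1.6

Average = (1/5)(6 + -4 + 0 + 5 + 1) = 8/5 = 1.6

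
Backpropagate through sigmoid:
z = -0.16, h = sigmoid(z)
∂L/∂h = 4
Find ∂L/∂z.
∂L/∂z = 0.9936

σ(-0.16) = 0.4601
σ'(-0.16) = σ(-0.16)(1 - σ(-0.16)) = 0.4601 × 0.5399 = 0.2484
∂L/∂z = ∂L/∂h · σ'(z) = 4 × 0.2484 = 0.9936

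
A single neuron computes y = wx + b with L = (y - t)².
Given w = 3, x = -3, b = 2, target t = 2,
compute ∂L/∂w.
∂L/∂w = 54

y = wx + b = (3)(-3) + 2 = -7
∂L/∂y = 2(y - t) = 2(-7 - 2) = -18
∂y/∂w = x = -3
∂L/∂w = ∂L/∂y · ∂y/∂w = -18 × -3 = 54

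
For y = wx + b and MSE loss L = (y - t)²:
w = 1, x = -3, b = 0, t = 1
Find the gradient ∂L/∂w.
∂L/∂w = 24

y = wx + b = (1)(-3) + 0 = -3
∂L/∂y = 2(y - t) = 2(-3 - 1) = -8
∂y/∂w = x = -3
∂L/∂w = ∂L/∂y · ∂y/∂w = -8 × -3 = 24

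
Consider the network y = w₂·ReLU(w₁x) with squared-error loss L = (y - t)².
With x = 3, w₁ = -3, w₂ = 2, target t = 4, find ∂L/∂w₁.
∂L/∂w₁ = 0

Forward pass:
z = w₁x = -3×3 = -9
h = ReLU(-9) = 0
y = w₂h = 2×0 = 0

Backward pass:
∂L/∂y = 2(y - t) = 2(0 - 4) = -8
∂y/∂h = w₂ = 2
∂h/∂z = 0 (ReLU derivative)
∂z/∂w₁ = x = 3

∂L/∂w₁ = -8 × 2 × 0 × 3 = 0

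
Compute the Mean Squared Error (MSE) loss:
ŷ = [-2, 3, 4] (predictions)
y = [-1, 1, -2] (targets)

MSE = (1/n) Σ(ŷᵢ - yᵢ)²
MSE = 13.67

MSE = (1/3)((-2--1)² + (3-1)² + (4--2)²) = (1/3)(1 + 4 + 36) = 13.67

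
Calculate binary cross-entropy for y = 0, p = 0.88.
L = 2.12

L = -0·log(0.88) - 1·log(0.12) = -log(0.12) = 2.12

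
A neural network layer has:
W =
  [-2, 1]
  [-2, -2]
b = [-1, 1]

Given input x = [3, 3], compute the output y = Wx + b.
y = [-4, -11]

Wx = [-2×3 + 1×3, -2×3 + -2×3]
   = [-3, -12]
y = Wx + b = [-3 + -1, -12 + 1] = [-4, -11]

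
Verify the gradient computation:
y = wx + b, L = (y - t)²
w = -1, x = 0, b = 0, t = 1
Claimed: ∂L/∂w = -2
Incorrect

y = (-1)(0) + 0 = 0
∂L/∂y = 2(y - t) = 2(0 - 1) = -2
∂y/∂w = x = 0
∂L/∂w = -2 × 0 = 0

Claimed value: -2
Incorrect: The correct gradient is 0.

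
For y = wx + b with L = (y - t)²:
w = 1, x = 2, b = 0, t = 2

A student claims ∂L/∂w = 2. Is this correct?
Incorrect

y = (1)(2) + 0 = 2
∂L/∂y = 2(y - t) = 2(2 - 2) = 0
∂y/∂w = x = 2
∂L/∂w = 0 × 2 = 0

Claimed value: 2
Incorrect: The correct gradient is 0.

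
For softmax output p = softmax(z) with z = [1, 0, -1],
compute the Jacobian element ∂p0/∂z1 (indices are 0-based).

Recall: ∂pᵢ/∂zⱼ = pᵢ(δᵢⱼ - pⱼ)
∂p0/∂z1 = -0.1628

p = softmax(z) = [0.6652, 0.2447, 0.09003]
p0 = 0.6652, p1 = 0.2447

∂p0/∂z1 = -p0 × p1 = -0.6652 × 0.2447 = -0.1628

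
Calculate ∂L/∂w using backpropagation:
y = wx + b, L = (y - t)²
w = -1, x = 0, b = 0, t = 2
∂L/∂w = 0

y = wx + b = (-1)(0) + 0 = 0
∂L/∂y = 2(y - t) = 2(0 - 2) = -4
∂y/∂w = x = 0
∂L/∂w = ∂L/∂y · ∂y/∂w = -4 × 0 = 0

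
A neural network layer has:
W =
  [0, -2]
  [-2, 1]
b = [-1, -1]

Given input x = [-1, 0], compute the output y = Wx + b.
y = [-1, 1]

Wx = [0×-1 + -2×0, -2×-1 + 1×0]
   = [0, 2]
y = Wx + b = [0 + -1, 2 + -1] = [-1, 1]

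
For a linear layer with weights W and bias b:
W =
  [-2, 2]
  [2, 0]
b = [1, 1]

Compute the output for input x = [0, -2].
y = [-3, 1]

Wx = [-2×0 + 2×-2, 2×0 + 0×-2]
   = [-4, 0]
y = Wx + b = [-4 + 1, 0 + 1] = [-3, 1]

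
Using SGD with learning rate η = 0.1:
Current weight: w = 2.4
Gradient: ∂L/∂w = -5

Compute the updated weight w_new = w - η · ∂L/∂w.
w_new = 2.9

w_new = w - η·∂L/∂w = 2.4 - 0.1×(-5) = 2.4 - (-0.5) = 2.9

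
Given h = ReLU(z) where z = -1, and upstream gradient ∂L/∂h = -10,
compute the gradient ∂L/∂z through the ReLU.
∂L/∂z = 0

h = ReLU(-1) = 0
Since z < 0: ∂h/∂z = 0
∂L/∂z = ∂L/∂h · ∂h/∂z = -10 × 0 = 0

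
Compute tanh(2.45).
0.9852

tanh(2.45) = (e^(2.45) - e^(-2.45))/(e^(2.45) + e^(-2.45)) = 0.9852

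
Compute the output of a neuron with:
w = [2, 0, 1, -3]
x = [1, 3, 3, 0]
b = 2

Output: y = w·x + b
y = 7

y = (2)(1) + (0)(3) + (1)(3) + (-3)(0) + 2 = 7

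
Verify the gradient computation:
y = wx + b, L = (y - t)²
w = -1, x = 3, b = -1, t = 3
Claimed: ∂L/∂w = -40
Incorrect

y = (-1)(3) + -1 = -4
∂L/∂y = 2(y - t) = 2(-4 - 3) = -14
∂y/∂w = x = 3
∂L/∂w = -14 × 3 = -42

Claimed value: -40
Incorrect: The correct gradient is -42.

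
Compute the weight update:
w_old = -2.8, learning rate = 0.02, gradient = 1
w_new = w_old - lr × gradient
w_new = -2.82

w_new = w - η·∂L/∂w = -2.8 - 0.02×(1) = -2.8 - (0.02) = -2.82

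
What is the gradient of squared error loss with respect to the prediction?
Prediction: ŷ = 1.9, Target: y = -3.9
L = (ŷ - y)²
∂L/∂ŷ = 11.6

∂L/∂ŷ = 2(ŷ - y) = 2(1.9 - -3.9) = 2(5.8) = 11.6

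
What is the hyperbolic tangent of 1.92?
0.9579

tanh(1.92) = (e^(1.92) - e^(-1.92))/(e^(1.92) + e^(-1.92)) = 0.9579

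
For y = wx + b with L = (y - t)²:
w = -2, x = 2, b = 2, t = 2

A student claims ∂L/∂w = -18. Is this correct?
Incorrect

y = (-2)(2) + 2 = -2
∂L/∂y = 2(y - t) = 2(-2 - 2) = -8
∂y/∂w = x = 2
∂L/∂w = -8 × 2 = -16

Claimed value: -18
Incorrect: The correct gradient is -16.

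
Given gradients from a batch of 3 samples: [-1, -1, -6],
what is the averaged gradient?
Average gradient = -2.667

Average = (1/3)(-1 + -1 + -6) = -8/3 = -2.667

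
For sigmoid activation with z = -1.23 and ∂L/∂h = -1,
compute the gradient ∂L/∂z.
∂L/∂z = -0.175

σ(-1.23) = 0.2262
σ'(-1.23) = σ(-1.23)(1 - σ(-1.23)) = 0.2262 × 0.7738 = 0.175
∂L/∂z = ∂L/∂h · σ'(z) = -1 × 0.175 = -0.175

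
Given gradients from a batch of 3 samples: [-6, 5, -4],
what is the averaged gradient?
Average gradient = -1.667

Average = (1/3)(-6 + 5 + -4) = -5/3 = -1.667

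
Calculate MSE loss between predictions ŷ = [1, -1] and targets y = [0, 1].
MSE = 2.5

MSE = (1/2)((1-0)² + (-1-1)²) = (1/2)(1 + 4) = 2.5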